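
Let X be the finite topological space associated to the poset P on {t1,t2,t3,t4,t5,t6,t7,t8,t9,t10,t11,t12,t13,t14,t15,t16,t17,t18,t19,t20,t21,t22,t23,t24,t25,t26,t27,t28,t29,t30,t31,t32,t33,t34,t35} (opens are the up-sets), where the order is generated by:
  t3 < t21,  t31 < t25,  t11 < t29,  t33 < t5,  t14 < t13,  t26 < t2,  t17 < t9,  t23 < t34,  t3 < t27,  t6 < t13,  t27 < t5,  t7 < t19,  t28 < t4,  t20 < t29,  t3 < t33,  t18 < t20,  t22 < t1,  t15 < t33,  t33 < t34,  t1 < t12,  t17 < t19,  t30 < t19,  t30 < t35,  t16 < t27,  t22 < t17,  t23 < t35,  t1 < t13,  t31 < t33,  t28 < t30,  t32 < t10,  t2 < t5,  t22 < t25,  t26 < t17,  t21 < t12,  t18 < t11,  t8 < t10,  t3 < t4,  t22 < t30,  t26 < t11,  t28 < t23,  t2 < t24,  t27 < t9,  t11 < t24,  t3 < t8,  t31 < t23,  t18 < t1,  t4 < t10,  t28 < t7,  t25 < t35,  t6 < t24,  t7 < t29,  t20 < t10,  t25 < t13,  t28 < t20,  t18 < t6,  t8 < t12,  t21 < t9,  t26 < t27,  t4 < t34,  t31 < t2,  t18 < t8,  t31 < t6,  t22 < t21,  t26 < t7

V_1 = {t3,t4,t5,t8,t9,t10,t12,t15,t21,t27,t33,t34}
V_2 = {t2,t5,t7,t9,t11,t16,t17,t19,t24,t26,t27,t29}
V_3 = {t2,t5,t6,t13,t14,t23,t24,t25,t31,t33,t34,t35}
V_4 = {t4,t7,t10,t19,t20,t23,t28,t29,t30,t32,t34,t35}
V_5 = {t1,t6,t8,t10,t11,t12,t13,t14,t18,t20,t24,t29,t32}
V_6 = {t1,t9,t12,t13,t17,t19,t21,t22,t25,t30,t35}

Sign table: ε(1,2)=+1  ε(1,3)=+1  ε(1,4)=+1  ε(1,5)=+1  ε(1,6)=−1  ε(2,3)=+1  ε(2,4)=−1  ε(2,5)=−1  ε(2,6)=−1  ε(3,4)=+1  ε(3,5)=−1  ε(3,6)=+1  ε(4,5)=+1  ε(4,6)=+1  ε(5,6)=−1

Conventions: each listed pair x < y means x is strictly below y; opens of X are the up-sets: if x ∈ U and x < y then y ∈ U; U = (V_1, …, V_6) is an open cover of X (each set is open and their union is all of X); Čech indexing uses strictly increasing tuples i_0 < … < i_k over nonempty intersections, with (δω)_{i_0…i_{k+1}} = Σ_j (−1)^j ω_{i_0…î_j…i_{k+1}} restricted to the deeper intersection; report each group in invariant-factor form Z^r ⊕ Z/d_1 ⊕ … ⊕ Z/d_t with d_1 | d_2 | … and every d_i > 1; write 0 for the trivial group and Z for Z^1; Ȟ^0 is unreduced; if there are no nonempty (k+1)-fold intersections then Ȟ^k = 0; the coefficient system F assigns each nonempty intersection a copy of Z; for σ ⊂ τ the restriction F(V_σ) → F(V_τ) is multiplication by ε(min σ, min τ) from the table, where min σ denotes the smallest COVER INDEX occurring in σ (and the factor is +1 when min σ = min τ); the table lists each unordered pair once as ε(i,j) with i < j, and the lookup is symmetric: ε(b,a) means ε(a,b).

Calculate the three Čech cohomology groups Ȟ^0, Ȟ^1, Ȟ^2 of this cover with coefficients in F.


Ȟ^0 = 0, Ȟ^1 = Z/2 and Ȟ^2 = Z

nonempty intersections:
  V12={t5,t9,t27} V13={t5,t33,t34} V14={t4,t10,t34} V15={t8,t10,t12} V16={t9,t12,t21} V23={t2,t5,t24} V24={t7,t19,t29} V25={t11,t24,t29} V26={t9,t17,t19} V34={t23,t34,t35} V35={t6,t13,t14,t24} V36={t13,t25,t35} V45={t10,t20,t29,t32} V46={t19,t30,t35} V56={t1,t12,t13}
  V123={t5} V126={t9} V134={t34} V145={t10} V156={t12} V235={t24} V245={t29} V246={t19} V346={t35} V356={t13}
C dims 6,15,10; δ0: rk 6, SNF 1^5·2; δ1: rk 9, SNF 1^9
Ȟ^0: (6−6)−0=0 ⇒ 0
Ȟ^1: (15−9)−6=0 plus torsion [2] ⇒ Z/2
Ȟ^2: (10−0)−9=1 ⇒ Z


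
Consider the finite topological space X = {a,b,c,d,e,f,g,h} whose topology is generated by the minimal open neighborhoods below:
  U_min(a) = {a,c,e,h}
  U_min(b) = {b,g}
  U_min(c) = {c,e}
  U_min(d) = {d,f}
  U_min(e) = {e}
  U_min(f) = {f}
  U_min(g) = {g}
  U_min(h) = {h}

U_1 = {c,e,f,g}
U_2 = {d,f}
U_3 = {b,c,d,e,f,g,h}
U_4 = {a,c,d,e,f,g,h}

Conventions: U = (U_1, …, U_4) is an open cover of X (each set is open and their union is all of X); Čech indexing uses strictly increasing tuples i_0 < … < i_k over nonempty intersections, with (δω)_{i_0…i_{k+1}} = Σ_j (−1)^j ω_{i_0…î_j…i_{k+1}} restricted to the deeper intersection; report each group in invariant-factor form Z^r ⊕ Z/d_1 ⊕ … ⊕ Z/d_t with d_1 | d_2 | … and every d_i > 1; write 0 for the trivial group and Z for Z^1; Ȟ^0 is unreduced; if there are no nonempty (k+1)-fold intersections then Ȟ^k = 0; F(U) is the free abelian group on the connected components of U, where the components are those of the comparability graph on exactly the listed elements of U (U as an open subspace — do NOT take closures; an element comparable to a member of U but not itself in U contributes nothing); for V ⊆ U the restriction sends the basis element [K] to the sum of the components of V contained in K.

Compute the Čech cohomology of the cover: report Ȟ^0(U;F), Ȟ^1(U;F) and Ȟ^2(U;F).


Ȟ^0 ≅ Z^3; Ȟ^1 ≅ 0; Ȟ^2 ≅ 0

nonempty intersections:
  U12={f} U13={c,e,f,g} U14={c,e,f,g} U23={d,f} U24={d,f} U34={c,d,e,f,g,h}
  U123={f} U124={f} U134={c,e,f,g} U234={d,f}
  U1234={f}
components per intersection:
  U1: {c,e} {f} {g}
  U2: {d,f}
  U3: {b,g} {c,e} {d,f} {h}
  U4: {a,c,e,h} {d,f} {g}
  U12: {f}
  U13: {c,e} {f} {g}
  U14: {c,e} {f} {g}
  U23: {d,f}
  U24: {d,f}
  U34: {c,e} {d,f} {g} {h}
  U123: {f}
  U124: {f}
  U134: {c,e} {f} {g}
  U234: {d,f}
  U1234: {f}
C dims 11,13,6,1; δ0: rk 8, SNF 1^8; δ1: rk 5, SNF 1^5; δ2: rk 1, SNF 1^1
Ȟ^0: (11−8)−0=3 ⇒ Z^3
Ȟ^1: (13−5)−8=0 ⇒ 0
Ȟ^2: (6−1)−5=0 ⇒ 0


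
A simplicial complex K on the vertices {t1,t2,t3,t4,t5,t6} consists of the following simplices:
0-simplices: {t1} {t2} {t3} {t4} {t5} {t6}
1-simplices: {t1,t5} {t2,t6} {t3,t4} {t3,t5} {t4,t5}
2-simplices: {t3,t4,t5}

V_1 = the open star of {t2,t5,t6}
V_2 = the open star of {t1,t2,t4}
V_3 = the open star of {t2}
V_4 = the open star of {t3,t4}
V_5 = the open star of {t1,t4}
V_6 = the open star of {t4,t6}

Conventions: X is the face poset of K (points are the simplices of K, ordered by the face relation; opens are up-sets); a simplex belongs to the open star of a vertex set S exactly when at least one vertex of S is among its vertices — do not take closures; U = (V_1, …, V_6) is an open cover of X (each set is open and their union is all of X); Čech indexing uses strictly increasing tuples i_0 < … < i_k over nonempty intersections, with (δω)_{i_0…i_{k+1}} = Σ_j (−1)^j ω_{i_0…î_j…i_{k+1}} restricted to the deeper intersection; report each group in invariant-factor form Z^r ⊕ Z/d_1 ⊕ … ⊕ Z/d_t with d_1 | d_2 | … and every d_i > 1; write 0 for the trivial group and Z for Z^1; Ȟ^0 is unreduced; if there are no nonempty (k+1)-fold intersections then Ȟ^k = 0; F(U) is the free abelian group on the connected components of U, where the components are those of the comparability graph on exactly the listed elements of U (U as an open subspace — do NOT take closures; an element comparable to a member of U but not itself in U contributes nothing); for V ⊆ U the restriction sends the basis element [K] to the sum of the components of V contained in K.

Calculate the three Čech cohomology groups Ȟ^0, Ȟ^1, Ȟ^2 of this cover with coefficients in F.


Ȟ^0 ≅ Z^2,  Ȟ^1 ≅ 0,  Ȟ^2 ≅ 0

nonempty overlaps:
  V1={{t2},{t5},{t6},{t1,t5},{t2,t6},{t3,t5},{t4,t5},{t3,t4,t5}} V2={{t1},{t2},{t4},{t1,t5},{t2,t6},{t3,t4},{t4,t5},{t3,t4,t5}} V3={{t2},{t2,t6}} V4={{t3},{t4},{t3,t4},{t3,t5},{t4,t5},{t3,t4,t5}} V5={{t1},{t4},{t1,t5},{t3,t4},{t4,t5},{t3,t4,t5}} V6={{t4},{t6},{t2,t6},{t3,t4},{t4,t5},{t3,t4,t5}}
  V12={{t2},{t1,t5},{t2,t6},{t4,t5},{t3,t4,t5}} V13={{t2},{t2,t6}} V14={{t3,t5},{t4,t5},{t3,t4,t5}} V15={{t1,t5},{t4,t5},{t3,t4,t5}} V16={{t6},{t2,t6},{t4,t5},{t3,t4,t5}} V23={{t2},{t2,t6}} V24={{t4},{t3,t4},{t4,t5},{t3,t4,t5}} V25={{t1},{t4},{t1,t5},{t3,t4},{t4,t5},{t3,t4,t5}} V26={{t4},{t2,t6},{t3,t4},{t4,t5},{t3,t4,t5}} V36={{t2,t6}} V45={{t4},{t3,t4},{t4,t5},{t3,t4,t5}} V46={{t4},{t3,t4},{t4,t5},{t3,t4,t5}} V56={{t4},{t3,t4},{t4,t5},{t3,t4,t5}}
  V123={{t2},{t2,t6}} V124={{t4,t5},{t3,t4,t5}} V125={{t1,t5},{t4,t5},{t3,t4,t5}} V126={{t2,t6},{t4,t5},{t3,t4,t5}} V136={{t2,t6}} V145={{t4,t5},{t3,t4,t5}} V146={{t4,t5},{t3,t4,t5}} V156={{t4,t5},{t3,t4,t5}} V236={{t2,t6}} V245={{t4},{t3,t4},{t4,t5},{t3,t4,t5}} V246={{t4},{t3,t4},{t4,t5},{t3,t4,t5}} V256={{t4},{t3,t4},{t4,t5},{t3,t4,t5}} V456={{t4},{t3,t4},{t4,t5},{t3,t4,t5}}
  V1236={{t2,t6}} V1245={{t4,t5},{t3,t4,t5}} V1246={{t4,t5},{t3,t4,t5}} V1256={{t4,t5},{t3,t4,t5}} V1456={{t4,t5},{t3,t4,t5}} V2456={{t4},{t3,t4},{t4,t5},{t3,t4,t5}}
  V12456={{t4,t5},{t3,t4,t5}}
components per intersection:
  V1: {{t2},{t6},{t2,t6}} {{t5},{t1,t5},{t3,t5},{t4,t5},{t3,t4,t5}}
  V2: {{t1},{t1,t5}} {{t2},{t2,t6}} {{t4},{t3,t4},{t4,t5},{t3,t4,t5}}
  V3: {{t2},{t2,t6}}
  V4: {{t3},{t4},{t3,t4},{t3,t5},{t4,t5},{t3,t4,t5}}
  V5: {{t1},{t1,t5}} {{t4},{t3,t4},{t4,t5},{t3,t4,t5}}
  V6: {{t4},{t3,t4},{t4,t5},{t3,t4,t5}} {{t6},{t2,t6}}
  V12: {{t2},{t2,t6}} {{t1,t5}} {{t4,t5},{t3,t4,t5}}
  V13: {{t2},{t2,t6}}
  V14: {{t3,t5},{t4,t5},{t3,t4,t5}}
  V15: {{t1,t5}} {{t4,t5},{t3,t4,t5}}
  V16: {{t6},{t2,t6}} {{t4,t5},{t3,t4,t5}}
  V23: {{t2},{t2,t6}}
  V24: {{t4},{t3,t4},{t4,t5},{t3,t4,t5}}
  V25: {{t1},{t1,t5}} {{t4},{t3,t4},{t4,t5},{t3,t4,t5}}
  V26: {{t4},{t3,t4},{t4,t5},{t3,t4,t5}} {{t2,t6}}
  V36: {{t2,t6}}
  V45: {{t4},{t3,t4},{t4,t5},{t3,t4,t5}}
  V46: {{t4},{t3,t4},{t4,t5},{t3,t4,t5}}
  V56: {{t4},{t3,t4},{t4,t5},{t3,t4,t5}}
  V123: {{t2},{t2,t6}}
  V124: {{t4,t5},{t3,t4,t5}}
  V125: {{t1,t5}} {{t4,t5},{t3,t4,t5}}
  V126: {{t2,t6}} {{t4,t5},{t3,t4,t5}}
  V136: {{t2,t6}}
  V145: {{t4,t5},{t3,t4,t5}}
  V146: {{t4,t5},{t3,t4,t5}}
  V156: {{t4,t5},{t3,t4,t5}}
  V236: {{t2,t6}}
  V245: {{t4},{t3,t4},{t4,t5},{t3,t4,t5}}
  V246: {{t4},{t3,t4},{t4,t5},{t3,t4,t5}}
  V256: {{t4},{t3,t4},{t4,t5},{t3,t4,t5}}
  V456: {{t4},{t3,t4},{t4,t5},{t3,t4,t5}}
  V1236: {{t2,t6}}
  V1245: {{t4,t5},{t3,t4,t5}}
  V1246: {{t4,t5},{t3,t4,t5}}
  V1256: {{t4,t5},{t3,t4,t5}}
  V1456: {{t4,t5},{t3,t4,t5}}
  V2456: {{t4},{t3,t4},{t4,t5},{t3,t4,t5}}
  V12456: {{t4,t5},{t3,t4,t5}}
C dims 11,19,15,6; δ0: rk 9, SNF 1^9; δ1: rk 10, SNF 1^10; δ2: rk 5, SNF 1^5
degree 0: 11−9−0 = 2 → Ȟ^0 ≅ Z^2
degree 1: 19−10−9 = 0 → Ȟ^1 ≅ 0
degree 2: 15−5−10 = 0 → Ȟ^2 ≅ 0


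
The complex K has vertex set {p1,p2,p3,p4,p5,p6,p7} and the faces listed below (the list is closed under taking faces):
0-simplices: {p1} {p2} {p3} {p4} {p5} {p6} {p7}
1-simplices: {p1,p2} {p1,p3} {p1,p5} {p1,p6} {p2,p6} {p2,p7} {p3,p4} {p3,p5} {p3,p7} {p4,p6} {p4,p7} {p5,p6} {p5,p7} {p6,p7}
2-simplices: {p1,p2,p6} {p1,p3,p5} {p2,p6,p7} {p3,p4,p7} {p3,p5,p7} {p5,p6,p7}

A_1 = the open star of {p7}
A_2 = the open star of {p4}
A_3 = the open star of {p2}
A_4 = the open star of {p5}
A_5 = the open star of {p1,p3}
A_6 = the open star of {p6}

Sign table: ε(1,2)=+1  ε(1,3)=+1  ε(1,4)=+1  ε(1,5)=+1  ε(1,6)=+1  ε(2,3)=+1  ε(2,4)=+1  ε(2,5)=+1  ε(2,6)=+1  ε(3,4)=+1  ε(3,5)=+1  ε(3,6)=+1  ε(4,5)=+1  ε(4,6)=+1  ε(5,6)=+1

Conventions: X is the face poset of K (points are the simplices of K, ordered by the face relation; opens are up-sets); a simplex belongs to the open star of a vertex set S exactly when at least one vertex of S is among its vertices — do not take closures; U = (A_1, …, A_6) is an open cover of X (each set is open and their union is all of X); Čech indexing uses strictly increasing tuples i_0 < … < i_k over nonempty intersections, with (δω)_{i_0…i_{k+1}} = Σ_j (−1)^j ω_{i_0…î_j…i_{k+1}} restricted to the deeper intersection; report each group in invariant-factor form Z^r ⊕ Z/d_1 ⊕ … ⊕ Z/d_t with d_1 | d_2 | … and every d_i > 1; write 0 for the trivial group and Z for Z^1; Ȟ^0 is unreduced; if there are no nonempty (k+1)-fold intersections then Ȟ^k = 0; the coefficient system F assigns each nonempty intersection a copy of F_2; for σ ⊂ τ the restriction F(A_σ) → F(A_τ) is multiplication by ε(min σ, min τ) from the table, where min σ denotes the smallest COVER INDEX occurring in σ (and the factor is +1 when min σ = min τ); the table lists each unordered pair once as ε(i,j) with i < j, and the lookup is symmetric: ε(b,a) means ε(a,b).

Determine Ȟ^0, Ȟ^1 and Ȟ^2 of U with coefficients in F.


Ȟ^0 ≅ Z/2, Ȟ^1 ≅ Z/2 ⊕ Z/2 and Ȟ^2 ≅ 0

nonempty intersections:
  A1={{p7},{p2,p7},{p3,p7},{p4,p7},{p5,p7},{p6,p7},{p2,p6,p7},{p3,p4,p7},{p3,p5,p7},{p5,p6,p7}} A2={{p4},{p3,p4},{p4,p6},{p4,p7},{p3,p4,p7}} A3={{p2},{p1,p2},{p2,p6},{p2,p7},{p1,p2,p6},{p2,p6,p7}} A4={{p5},{p1,p5},{p3,p5},{p5,p6},{p5,p7},{p1,p3,p5},{p3,p5,p7},{p5,p6,p7}} A5={{p1},{p3},{p1,p2},{p1,p3},{p1,p5},{p1,p6},{p3,p4},{p3,p5},{p3,p7},{p1,p2,p6},{p1,p3,p5},{p3,p4,p7},{p3,p5,p7}} A6={{p6},{p1,p6},{p2,p6},{p4,p6},{p5,p6},{p6,p7},{p1,p2,p6},{p2,p6,p7},{p5,p6,p7}}
  A12={{p4,p7},{p3,p4,p7}} A13={{p2,p7},{p2,p6,p7}} A14={{p5,p7},{p3,p5,p7},{p5,p6,p7}} A15={{p3,p7},{p3,p4,p7},{p3,p5,p7}} A16={{p6,p7},{p2,p6,p7},{p5,p6,p7}} A25={{p3,p4},{p3,p4,p7}} A26={{p4,p6}} A35={{p1,p2},{p1,p2,p6}} A36={{p2,p6},{p1,p2,p6},{p2,p6,p7}} A45={{p1,p5},{p3,p5},{p1,p3,p5},{p3,p5,p7}} A46={{p5,p6},{p5,p6,p7}} A56={{p1,p6},{p1,p2,p6}}
  A125={{p3,p4,p7}} A136={{p2,p6,p7}} A145={{p3,p5,p7}} A146={{p5,p6,p7}} A356={{p1,p2,p6}}
C dims 6,12,5; δ0: rk_F2 5; δ1: rk_F2 5
Ȟ^0: (6−5)−0=1 ⇒ Z/2
Ȟ^1: (12−5)−5=2 ⇒ Z/2 ⊕ Z/2
Ȟ^2: (5−0)−5=0 ⇒ 0


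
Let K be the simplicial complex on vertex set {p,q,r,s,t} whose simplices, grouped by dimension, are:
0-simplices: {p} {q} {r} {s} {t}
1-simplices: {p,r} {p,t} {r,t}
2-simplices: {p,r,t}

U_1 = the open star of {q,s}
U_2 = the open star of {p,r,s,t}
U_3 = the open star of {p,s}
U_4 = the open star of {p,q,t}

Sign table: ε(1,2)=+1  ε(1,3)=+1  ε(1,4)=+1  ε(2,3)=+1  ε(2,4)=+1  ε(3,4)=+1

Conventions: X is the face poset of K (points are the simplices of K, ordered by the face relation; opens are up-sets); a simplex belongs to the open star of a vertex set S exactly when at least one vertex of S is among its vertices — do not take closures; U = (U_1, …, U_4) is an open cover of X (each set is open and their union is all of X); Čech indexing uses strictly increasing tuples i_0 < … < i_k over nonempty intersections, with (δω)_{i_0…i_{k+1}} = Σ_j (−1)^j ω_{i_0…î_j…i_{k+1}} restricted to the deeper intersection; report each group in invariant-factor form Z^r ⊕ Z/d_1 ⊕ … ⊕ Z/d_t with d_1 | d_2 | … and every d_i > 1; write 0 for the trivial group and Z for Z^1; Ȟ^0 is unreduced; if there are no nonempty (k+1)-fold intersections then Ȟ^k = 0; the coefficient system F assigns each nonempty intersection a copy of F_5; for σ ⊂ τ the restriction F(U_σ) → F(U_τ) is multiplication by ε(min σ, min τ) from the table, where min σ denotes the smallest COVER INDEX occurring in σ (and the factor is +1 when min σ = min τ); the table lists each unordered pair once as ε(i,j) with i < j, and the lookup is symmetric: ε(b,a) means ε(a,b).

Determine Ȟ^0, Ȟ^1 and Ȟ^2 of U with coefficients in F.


Ȟ^0 = Z/5, Ȟ^1 = Z/5, Ȟ^2 = 0

nerve of the cover:
  U1={{q},{s}} U2={{p},{r},{s},{t},{p,r},{p,t},{r,t},{p,r,t}} U3={{p},{s},{p,r},{p,t},{p,r,t}} U4={{p},{q},{t},{p,r},{p,t},{r,t},{p,r,t}}
  U12={{s}} U13={{s}} U14={{q}} U23={{p},{s},{p,r},{p,t},{p,r,t}} U24={{p},{t},{p,r},{p,t},{r,t},{p,r,t}} U34={{p},{p,r},{p,t},{p,r,t}}
  U123={{s}} U234={{p},{p,r},{p,t},{p,r,t}}
C dims 4,6,2; δ0: rk_F5 3; δ1: rk_F5 2
Ȟ^0 = (4 − 3) − 0 = 1, so Ȟ^0 ≅ Z/5
Ȟ^1 = (6 − 2) − 3 = 1, so Ȟ^1 ≅ Z/5
Ȟ^2 = (2 − 0) − 2 = 0, so Ȟ^2 ≅ 0


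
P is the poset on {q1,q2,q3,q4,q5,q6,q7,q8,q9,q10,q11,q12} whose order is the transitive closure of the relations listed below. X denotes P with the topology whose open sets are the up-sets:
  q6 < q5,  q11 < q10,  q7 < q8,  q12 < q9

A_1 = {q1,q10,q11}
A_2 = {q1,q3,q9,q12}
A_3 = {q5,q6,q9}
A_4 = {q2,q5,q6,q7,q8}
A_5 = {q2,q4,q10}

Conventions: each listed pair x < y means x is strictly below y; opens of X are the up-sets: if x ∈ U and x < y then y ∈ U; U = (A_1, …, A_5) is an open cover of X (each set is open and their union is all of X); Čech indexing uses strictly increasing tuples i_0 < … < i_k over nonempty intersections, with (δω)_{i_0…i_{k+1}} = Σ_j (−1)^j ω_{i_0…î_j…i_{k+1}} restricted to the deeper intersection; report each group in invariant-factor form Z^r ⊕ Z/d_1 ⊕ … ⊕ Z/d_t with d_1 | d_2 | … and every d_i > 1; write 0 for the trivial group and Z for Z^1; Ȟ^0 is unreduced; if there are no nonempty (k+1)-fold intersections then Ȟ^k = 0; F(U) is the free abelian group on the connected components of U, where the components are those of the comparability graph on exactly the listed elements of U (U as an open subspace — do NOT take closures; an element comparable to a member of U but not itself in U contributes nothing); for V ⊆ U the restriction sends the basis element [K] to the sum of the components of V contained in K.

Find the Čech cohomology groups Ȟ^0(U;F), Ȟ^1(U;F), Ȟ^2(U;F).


Ȟ^0 = Z^8; Ȟ^1 = 0; Ȟ^2 = 0

nonempty overlaps:
  A12={q1} A15={q10} A23={q9} A34={q5,q6} A45={q2}
components per intersection:
  A1: {q1} {q10,q11}
  A2: {q1} {q3} {q9,q12}
  A3: {q5,q6} {q9}
  A4: {q2} {q5,q6} {q7,q8}
  A5: {q2} {q4} {q10}
  A12: {q1}
  A15: {q10}
  A23: {q9}
  A34: {q5,q6}
  A45: {q2}
C dims 13,5; δ0: rk 5, SNF 1^5
degree 0: 13−5−0 = 8 → Ȟ^0 ≅ Z^8
degree 1: 5−0−5 = 0 → Ȟ^1 ≅ 0
degree 2: 0−0−0 = 0 → Ȟ^2 ≅ 0


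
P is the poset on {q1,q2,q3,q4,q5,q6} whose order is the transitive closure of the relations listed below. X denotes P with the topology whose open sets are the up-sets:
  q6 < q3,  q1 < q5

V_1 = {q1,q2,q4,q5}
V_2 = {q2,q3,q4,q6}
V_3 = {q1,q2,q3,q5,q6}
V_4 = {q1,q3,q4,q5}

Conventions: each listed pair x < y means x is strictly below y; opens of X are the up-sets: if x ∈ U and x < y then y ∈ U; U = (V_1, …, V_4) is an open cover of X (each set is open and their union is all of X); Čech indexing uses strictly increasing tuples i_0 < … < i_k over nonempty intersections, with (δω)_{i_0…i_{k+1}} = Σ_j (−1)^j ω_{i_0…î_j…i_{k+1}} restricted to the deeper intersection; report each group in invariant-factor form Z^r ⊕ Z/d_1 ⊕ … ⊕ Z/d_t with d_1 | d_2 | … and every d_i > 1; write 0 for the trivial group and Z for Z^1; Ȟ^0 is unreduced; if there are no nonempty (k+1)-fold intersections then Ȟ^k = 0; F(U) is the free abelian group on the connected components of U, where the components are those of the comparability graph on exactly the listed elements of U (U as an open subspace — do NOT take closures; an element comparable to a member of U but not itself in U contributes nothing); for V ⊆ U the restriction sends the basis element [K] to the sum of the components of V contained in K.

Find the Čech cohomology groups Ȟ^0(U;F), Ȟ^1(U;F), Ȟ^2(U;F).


Ȟ^0 ≅ Z^4, Ȟ^1 ≅ 0, Ȟ^2 ≅ 0

nerve of the cover:
  V12={q2,q4} V13={q1,q2,q5} V14={q1,q4,q5} V23={q2,q3,q6} V24={q3,q4} V34={q1,q3,q5}
  V123={q2} V124={q4} V134={q1,q5} V234={q3}
components per intersection:
  V1: {q1,q5} {q2} {q4}
  V2: {q2} {q3,q6} {q4}
  V3: {q1,q5} {q2} {q3,q6}
  V4: {q1,q5} {q3} {q4}
  V12: {q2} {q4}
  V13: {q1,q5} {q2}
  V14: {q1,q5} {q4}
  V23: {q2} {q3,q6}
  V24: {q3} {q4}
  V34: {q1,q5} {q3}
  V123: {q2}
  V124: {q4}
  V134: {q1,q5}
  V234: {q3}
C dims 12,12,4; δ0: rk 8, SNF 1^8; δ1: rk 4, SNF 1^4
Ȟ^0 = (12 − 8) − 0 = 4, so Ȟ^0 ≅ Z^4
Ȟ^1 = (12 − 4) − 8 = 0, so Ȟ^1 ≅ 0
Ȟ^2 = (4 − 0) − 4 = 0, so Ȟ^2 ≅ 0


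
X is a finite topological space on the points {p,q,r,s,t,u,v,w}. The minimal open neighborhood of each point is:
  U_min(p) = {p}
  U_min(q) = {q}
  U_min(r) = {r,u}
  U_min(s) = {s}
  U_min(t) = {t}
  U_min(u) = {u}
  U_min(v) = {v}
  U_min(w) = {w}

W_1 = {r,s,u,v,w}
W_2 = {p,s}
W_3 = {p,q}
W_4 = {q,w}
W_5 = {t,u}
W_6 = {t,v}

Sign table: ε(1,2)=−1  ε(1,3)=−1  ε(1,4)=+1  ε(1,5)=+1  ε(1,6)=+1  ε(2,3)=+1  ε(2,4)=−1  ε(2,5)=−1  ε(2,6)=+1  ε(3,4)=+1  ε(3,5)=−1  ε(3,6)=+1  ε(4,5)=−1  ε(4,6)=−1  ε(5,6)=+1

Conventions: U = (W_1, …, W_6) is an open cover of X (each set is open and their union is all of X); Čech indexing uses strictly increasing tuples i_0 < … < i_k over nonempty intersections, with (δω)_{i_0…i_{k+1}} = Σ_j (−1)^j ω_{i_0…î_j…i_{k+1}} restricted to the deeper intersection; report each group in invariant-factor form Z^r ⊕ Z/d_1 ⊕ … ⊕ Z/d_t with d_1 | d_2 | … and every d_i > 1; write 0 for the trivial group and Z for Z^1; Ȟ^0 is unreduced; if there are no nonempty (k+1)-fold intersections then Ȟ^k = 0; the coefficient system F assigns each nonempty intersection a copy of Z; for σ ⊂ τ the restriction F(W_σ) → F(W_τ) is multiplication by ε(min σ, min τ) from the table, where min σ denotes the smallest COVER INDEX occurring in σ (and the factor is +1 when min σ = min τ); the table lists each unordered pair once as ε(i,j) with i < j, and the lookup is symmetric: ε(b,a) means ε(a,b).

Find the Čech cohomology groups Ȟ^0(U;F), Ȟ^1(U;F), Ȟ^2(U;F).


Ȟ^0 ≅ 0, Ȟ^1 ≅ Z ⊕ Z/2, Ȟ^2 ≅ 0

cover nerve:
  W12={s} W14={w} W15={u} W16={v} W23={p} W34={q} W56={t}
C dims 6,7; δ0: rk 6, SNF 1^5·2
Ȟ^0: (6−6)−0=0 ⇒ 0
Ȟ^1: (7−0)−6=1 plus torsion [2] ⇒ Z ⊕ Z/2
Ȟ^2: (0−0)−0=0 ⇒ 0


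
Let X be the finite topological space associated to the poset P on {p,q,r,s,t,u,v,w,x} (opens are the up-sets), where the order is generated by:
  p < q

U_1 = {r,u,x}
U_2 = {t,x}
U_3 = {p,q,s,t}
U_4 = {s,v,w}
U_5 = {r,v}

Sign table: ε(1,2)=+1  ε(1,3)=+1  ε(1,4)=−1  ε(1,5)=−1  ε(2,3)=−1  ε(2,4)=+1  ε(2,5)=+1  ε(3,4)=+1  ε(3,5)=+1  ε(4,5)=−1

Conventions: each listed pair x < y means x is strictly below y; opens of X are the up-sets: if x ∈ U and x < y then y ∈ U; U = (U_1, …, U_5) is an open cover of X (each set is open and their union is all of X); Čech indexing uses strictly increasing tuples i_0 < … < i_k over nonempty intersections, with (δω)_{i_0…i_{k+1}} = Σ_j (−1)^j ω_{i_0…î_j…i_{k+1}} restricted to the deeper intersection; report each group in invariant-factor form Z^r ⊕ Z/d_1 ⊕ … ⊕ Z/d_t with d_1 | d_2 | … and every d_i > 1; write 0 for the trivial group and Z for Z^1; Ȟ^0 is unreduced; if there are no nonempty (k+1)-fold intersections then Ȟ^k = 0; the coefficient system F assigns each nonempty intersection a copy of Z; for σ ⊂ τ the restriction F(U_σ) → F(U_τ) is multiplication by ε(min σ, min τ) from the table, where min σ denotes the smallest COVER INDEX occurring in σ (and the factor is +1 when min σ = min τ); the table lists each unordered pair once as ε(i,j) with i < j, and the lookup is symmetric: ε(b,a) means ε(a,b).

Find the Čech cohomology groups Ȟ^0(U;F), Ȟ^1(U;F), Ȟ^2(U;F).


Ȟ^0 = 0, Ȟ^1 = Z/2, Ȟ^2 = 0

nerve of the cover:
  U12={x} U15={r} U23={t} U34={s} U45={v}
C dims 5,5; δ0: rk 5, SNF 1^4·2
Ȟ^0 = (5 − 5) − 0 = 0, so Ȟ^0 ≅ 0
Ȟ^1 = (5 − 0) − 5 = 0 plus torsion [2], so Ȟ^1 ≅ Z/2
Ȟ^2 = (0 − 0) − 0 = 0, so Ȟ^2 ≅ 0


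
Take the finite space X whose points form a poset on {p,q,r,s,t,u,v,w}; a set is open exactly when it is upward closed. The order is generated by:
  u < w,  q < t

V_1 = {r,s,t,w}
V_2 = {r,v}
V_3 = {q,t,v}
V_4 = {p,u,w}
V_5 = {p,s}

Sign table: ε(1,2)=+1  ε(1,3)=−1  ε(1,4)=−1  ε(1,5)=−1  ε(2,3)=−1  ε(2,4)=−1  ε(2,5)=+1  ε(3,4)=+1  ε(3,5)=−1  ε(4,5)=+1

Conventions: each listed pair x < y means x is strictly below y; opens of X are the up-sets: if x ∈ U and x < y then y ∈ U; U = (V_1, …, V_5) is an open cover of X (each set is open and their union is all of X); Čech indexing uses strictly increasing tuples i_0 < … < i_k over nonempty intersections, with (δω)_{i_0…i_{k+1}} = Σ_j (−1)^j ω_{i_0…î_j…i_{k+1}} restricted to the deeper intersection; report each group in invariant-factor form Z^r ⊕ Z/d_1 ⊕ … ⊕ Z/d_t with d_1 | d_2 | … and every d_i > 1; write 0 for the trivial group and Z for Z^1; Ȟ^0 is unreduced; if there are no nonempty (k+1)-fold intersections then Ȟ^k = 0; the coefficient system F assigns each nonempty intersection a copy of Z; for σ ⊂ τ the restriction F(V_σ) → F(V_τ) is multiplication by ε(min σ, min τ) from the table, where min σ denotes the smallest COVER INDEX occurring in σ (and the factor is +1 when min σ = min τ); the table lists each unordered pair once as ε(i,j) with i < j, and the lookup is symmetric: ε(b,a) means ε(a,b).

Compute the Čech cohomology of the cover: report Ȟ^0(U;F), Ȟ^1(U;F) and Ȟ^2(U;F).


intersection data:
  V12={r} V13={t} V14={w} V15={s} V23={v} V45={p}
C dims 5,6; δ0: rk 4, SNF 1^4
Ȟ^0 = (5 − 4) − 0 = 1, so Ȟ^0 ≅ Z
Ȟ^1 = (6 − 0) − 4 = 2, so Ȟ^1 ≅ Z^2
Ȟ^2 = (0 − 0) − 0 = 0, so Ȟ^2 ≅ 0

Ȟ^0(U;F) ≅ Z, Ȟ^1(U;F) ≅ Z^2, Ȟ^2(U;F) ≅ 0


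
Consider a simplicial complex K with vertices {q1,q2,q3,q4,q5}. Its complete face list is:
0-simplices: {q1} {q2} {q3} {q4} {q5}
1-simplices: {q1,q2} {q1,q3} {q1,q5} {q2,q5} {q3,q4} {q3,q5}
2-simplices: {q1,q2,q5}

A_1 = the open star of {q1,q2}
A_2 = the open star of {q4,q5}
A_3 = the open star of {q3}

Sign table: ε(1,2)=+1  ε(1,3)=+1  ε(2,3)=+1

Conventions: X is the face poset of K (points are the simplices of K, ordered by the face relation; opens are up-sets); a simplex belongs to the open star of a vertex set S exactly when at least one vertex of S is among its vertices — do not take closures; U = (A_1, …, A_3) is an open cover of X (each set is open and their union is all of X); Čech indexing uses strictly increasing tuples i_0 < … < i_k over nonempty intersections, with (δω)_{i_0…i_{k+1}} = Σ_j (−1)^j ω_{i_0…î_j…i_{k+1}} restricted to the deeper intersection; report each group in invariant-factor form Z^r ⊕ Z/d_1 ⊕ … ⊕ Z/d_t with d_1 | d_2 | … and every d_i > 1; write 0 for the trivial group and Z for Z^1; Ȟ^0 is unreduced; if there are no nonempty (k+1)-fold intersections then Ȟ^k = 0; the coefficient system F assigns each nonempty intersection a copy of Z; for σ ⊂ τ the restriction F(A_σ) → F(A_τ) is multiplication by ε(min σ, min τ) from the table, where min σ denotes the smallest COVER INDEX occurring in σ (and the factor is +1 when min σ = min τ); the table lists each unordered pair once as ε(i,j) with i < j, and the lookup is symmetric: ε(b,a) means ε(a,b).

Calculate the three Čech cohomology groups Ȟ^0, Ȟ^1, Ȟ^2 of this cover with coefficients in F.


Ȟ^0 = Z, Ȟ^1 = Z and Ȟ^2 = 0

intersection data:
  A1={{q1},{q2},{q1,q2},{q1,q3},{q1,q5},{q2,q5},{q1,q2,q5}} A2={{q4},{q5},{q1,q5},{q2,q5},{q3,q4},{q3,q5},{q1,q2,q5}} A3={{q3},{q1,q3},{q3,q4},{q3,q5}}
  A12={{q1,q5},{q2,q5},{q1,q2,q5}} A13={{q1,q3}} A23={{q3,q4},{q3,q5}}
C dims 3,3; δ0: rk 2, SNF 1^2
Ȟ^0 = (3 − 2) − 0 = 1, so Ȟ^0 ≅ Z
Ȟ^1 = (3 − 0) − 2 = 1, so Ȟ^1 ≅ Z
Ȟ^2 = (0 − 0) − 0 = 0, so Ȟ^2 ≅ 0


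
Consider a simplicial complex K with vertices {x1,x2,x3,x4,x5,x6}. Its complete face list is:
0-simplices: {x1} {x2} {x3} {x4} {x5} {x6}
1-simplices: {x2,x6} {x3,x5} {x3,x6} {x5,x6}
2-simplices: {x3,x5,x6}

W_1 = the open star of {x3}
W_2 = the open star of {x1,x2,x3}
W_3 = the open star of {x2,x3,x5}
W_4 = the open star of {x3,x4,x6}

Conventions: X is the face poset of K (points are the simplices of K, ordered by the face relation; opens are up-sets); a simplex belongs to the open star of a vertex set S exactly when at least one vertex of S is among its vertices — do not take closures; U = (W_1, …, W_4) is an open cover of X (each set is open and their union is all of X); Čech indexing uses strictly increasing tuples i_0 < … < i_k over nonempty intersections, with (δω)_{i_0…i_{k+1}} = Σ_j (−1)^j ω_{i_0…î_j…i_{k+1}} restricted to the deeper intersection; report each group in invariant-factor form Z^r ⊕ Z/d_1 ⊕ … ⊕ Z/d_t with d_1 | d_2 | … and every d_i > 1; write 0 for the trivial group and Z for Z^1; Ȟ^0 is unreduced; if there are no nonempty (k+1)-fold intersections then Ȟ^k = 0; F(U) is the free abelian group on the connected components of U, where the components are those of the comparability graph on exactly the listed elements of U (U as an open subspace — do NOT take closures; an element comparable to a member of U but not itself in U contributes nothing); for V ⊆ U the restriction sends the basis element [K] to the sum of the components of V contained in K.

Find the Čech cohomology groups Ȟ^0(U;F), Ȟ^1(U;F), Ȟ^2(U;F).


Ȟ^0 ≅ Z^3,  Ȟ^1 ≅ 0,  Ȟ^2 ≅ 0

nonempty overlaps:
  W1={{x3},{x3,x5},{x3,x6},{x3,x5,x6}} W2={{x1},{x2},{x3},{x2,x6},{x3,x5},{x3,x6},{x3,x5,x6}} W3={{x2},{x3},{x5},{x2,x6},{x3,x5},{x3,x6},{x5,x6},{x3,x5,x6}} W4={{x3},{x4},{x6},{x2,x6},{x3,x5},{x3,x6},{x5,x6},{x3,x5,x6}}
  W12={{x3},{x3,x5},{x3,x6},{x3,x5,x6}} W13={{x3},{x3,x5},{x3,x6},{x3,x5,x6}} W14={{x3},{x3,x5},{x3,x6},{x3,x5,x6}} W23={{x2},{x3},{x2,x6},{x3,x5},{x3,x6},{x3,x5,x6}} W24={{x3},{x2,x6},{x3,x5},{x3,x6},{x3,x5,x6}} W34={{x3},{x2,x6},{x3,x5},{x3,x6},{x5,x6},{x3,x5,x6}}
  W123={{x3},{x3,x5},{x3,x6},{x3,x5,x6}} W124={{x3},{x3,x5},{x3,x6},{x3,x5,x6}} W134={{x3},{x3,x5},{x3,x6},{x3,x5,x6}} W234={{x3},{x2,x6},{x3,x5},{x3,x6},{x3,x5,x6}}
  W1234={{x3},{x3,x5},{x3,x6},{x3,x5,x6}}
components per intersection:
  W1: {{x3},{x3,x5},{x3,x6},{x3,x5,x6}}
  W2: {{x1}} {{x2},{x2,x6}} {{x3},{x3,x5},{x3,x6},{x3,x5,x6}}
  W3: {{x2},{x2,x6}} {{x3},{x5},{x3,x5},{x3,x6},{x5,x6},{x3,x5,x6}}
  W4: {{x3},{x6},{x2,x6},{x3,x5},{x3,x6},{x5,x6},{x3,x5,x6}} {{x4}}
  W12: {{x3},{x3,x5},{x3,x6},{x3,x5,x6}}
  W13: {{x3},{x3,x5},{x3,x6},{x3,x5,x6}}
  W14: {{x3},{x3,x5},{x3,x6},{x3,x5,x6}}
  W23: {{x2},{x2,x6}} {{x3},{x3,x5},{x3,x6},{x3,x5,x6}}
  W24: {{x3},{x3,x5},{x3,x6},{x3,x5,x6}} {{x2,x6}}
  W34: {{x3},{x3,x5},{x3,x6},{x5,x6},{x3,x5,x6}} {{x2,x6}}
  W123: {{x3},{x3,x5},{x3,x6},{x3,x5,x6}}
  W124: {{x3},{x3,x5},{x3,x6},{x3,x5,x6}}
  W134: {{x3},{x3,x5},{x3,x6},{x3,x5,x6}}
  W234: {{x3},{x3,x5},{x3,x6},{x3,x5,x6}} {{x2,x6}}
  W1234: {{x3},{x3,x5},{x3,x6},{x3,x5,x6}}
C dims 8,9,5,1; δ0: rk 5, SNF 1^5; δ1: rk 4, SNF 1^4; δ2: rk 1, SNF 1^1
degree 0: 8−5−0 = 3 → Ȟ^0 ≅ Z^3
degree 1: 9−4−5 = 0 → Ȟ^1 ≅ 0
degree 2: 5−1−4 = 0 → Ȟ^2 ≅ 0


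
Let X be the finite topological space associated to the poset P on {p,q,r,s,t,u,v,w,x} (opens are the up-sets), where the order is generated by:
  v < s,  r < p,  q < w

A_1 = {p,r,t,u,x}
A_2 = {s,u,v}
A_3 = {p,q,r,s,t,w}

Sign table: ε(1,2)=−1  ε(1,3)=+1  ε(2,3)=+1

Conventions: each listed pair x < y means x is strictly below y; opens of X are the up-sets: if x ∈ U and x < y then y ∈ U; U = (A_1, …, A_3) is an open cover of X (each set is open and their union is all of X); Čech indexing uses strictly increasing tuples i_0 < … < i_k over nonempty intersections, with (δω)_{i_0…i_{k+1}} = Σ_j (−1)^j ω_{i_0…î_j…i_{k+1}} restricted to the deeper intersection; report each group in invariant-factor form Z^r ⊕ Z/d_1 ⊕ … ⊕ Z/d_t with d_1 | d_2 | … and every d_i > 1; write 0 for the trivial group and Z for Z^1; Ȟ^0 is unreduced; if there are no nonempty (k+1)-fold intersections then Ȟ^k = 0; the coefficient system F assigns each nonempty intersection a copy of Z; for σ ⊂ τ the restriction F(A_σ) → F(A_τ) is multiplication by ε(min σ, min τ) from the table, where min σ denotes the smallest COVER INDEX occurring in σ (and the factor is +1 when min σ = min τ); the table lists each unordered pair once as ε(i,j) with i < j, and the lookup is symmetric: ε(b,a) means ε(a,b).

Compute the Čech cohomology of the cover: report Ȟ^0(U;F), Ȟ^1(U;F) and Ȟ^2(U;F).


nerve of the cover:
  A12={u} A13={p,r,t} A23={s}
C dims 3,3; δ0: rk 3, SNF 1^2·2
Ȟ^0 = (3 − 3) − 0 = 0, so Ȟ^0 ≅ 0
Ȟ^1 = (3 − 0) − 3 = 0 plus torsion [2], so Ȟ^1 ≅ Z/2
Ȟ^2 = (0 − 0) − 0 = 0, so Ȟ^2 ≅ 0

Ȟ^0 ≅ 0; Ȟ^1 ≅ Z/2; Ȟ^2 ≅ 0


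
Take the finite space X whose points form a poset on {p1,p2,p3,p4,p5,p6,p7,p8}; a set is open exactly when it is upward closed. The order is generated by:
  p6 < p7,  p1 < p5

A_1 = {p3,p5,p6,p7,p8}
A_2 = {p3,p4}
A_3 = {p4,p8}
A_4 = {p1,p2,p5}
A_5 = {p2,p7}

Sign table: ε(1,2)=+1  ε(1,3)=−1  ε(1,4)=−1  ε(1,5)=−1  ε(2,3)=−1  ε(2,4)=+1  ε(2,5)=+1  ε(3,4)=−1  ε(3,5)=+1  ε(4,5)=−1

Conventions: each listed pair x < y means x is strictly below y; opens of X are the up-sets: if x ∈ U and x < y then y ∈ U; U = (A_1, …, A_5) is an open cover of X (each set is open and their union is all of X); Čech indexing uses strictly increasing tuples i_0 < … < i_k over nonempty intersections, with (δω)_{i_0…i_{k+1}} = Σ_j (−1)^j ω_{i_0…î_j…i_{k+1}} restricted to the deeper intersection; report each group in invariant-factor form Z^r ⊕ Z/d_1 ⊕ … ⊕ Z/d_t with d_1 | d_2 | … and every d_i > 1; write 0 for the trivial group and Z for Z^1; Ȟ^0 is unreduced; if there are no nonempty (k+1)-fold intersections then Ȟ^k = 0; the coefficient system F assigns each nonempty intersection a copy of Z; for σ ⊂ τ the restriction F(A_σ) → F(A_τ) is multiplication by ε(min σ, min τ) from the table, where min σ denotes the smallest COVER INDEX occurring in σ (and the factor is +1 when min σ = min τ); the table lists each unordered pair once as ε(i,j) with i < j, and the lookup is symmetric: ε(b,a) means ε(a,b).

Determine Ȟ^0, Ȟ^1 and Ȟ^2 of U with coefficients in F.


cover nerve:
  A12={p3} A13={p8} A14={p5} A15={p7} A23={p4} A45={p2}
C dims 5,6; δ0: rk 5, SNF 1^4·2
Ȟ^0: (5−5)−0=0 ⇒ 0
Ȟ^1: (6−0)−5=1 plus torsion [2] ⇒ Z ⊕ Z/2
Ȟ^2: (0−0)−0=0 ⇒ 0

Ȟ^0 ≅ 0; Ȟ^1 ≅ Z ⊕ Z/2; Ȟ^2 ≅ 0


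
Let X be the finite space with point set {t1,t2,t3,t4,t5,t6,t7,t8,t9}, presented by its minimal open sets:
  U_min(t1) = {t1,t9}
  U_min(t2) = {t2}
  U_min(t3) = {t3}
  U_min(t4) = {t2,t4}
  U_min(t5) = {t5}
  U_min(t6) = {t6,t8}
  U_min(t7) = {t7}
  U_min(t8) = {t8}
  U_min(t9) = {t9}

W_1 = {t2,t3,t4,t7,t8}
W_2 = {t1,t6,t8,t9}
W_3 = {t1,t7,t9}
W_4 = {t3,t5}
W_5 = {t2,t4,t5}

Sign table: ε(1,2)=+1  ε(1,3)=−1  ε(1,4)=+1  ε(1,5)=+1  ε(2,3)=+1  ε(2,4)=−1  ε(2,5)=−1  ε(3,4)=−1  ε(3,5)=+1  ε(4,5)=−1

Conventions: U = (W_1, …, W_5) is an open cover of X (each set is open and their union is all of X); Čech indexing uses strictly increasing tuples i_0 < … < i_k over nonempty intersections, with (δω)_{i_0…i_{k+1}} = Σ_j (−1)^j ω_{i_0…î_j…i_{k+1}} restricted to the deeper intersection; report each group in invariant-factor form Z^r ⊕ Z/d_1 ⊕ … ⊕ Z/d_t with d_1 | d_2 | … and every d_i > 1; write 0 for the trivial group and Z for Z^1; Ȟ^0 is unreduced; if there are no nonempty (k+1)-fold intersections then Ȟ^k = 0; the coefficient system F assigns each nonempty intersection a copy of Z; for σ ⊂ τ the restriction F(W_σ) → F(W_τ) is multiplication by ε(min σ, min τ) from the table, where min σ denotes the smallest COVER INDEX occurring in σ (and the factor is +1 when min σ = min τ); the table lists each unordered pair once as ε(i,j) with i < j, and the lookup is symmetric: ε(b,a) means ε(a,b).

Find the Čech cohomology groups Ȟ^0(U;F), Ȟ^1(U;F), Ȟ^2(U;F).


nonempty intersections:
  W12={t8} W13={t7} W14={t3} W15={t2,t4} W23={t1,t9} W45={t5}
C dims 5,6; δ0: rk 5, SNF 1^4·2
Ȟ^0: (5−5)−0=0 ⇒ 0
Ȟ^1: (6−0)−5=1 plus torsion [2] ⇒ Z ⊕ Z/2
Ȟ^2: (0−0)−0=0 ⇒ 0

Ȟ^0 ≅ 0, Ȟ^1 ≅ Z ⊕ Z/2 and Ȟ^2 ≅ 0


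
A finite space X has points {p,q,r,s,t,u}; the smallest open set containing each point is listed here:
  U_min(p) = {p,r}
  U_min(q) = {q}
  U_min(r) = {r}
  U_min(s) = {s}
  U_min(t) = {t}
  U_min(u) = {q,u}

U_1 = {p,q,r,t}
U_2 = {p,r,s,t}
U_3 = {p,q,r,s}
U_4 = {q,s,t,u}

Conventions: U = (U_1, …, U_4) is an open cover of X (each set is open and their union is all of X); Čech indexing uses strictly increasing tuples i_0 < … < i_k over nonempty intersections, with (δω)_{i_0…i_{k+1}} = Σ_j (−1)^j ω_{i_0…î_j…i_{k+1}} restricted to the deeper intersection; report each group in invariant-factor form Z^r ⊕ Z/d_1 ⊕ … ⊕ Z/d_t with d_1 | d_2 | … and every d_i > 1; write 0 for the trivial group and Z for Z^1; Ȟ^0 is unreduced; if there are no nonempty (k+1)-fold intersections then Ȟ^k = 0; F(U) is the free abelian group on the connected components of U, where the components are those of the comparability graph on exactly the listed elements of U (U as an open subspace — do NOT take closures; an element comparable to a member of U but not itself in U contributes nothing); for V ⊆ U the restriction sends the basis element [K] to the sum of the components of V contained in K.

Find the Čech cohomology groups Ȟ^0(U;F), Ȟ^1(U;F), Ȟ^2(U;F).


Ȟ^0 ≅ Z^4, Ȟ^1 ≅ 0, Ȟ^2 ≅ 0

nerve of the cover:
  U12={p,r,t} U13={p,q,r} U14={q,t} U23={p,r,s} U24={s,t} U34={q,s}
  U123={p,r} U124={t} U134={q} U234={s}
components per intersection:
  U1: {p,r} {q} {t}
  U2: {p,r} {s} {t}
  U3: {p,r} {q} {s}
  U4: {q,u} {s} {t}
  U12: {p,r} {t}
  U13: {p,r} {q}
  U14: {q} {t}
  U23: {p,r} {s}
  U24: {s} {t}
  U34: {q} {s}
  U123: {p,r}
  U124: {t}
  U134: {q}
  U234: {s}
C dims 12,12,4; δ0: rk 8, SNF 1^8; δ1: rk 4, SNF 1^4
Ȟ^0 = (12 − 8) − 0 = 4, so Ȟ^0 ≅ Z^4
Ȟ^1 = (12 − 4) − 8 = 0, so Ȟ^1 ≅ 0
Ȟ^2 = (4 − 0) − 4 = 0, so Ȟ^2 ≅ 0


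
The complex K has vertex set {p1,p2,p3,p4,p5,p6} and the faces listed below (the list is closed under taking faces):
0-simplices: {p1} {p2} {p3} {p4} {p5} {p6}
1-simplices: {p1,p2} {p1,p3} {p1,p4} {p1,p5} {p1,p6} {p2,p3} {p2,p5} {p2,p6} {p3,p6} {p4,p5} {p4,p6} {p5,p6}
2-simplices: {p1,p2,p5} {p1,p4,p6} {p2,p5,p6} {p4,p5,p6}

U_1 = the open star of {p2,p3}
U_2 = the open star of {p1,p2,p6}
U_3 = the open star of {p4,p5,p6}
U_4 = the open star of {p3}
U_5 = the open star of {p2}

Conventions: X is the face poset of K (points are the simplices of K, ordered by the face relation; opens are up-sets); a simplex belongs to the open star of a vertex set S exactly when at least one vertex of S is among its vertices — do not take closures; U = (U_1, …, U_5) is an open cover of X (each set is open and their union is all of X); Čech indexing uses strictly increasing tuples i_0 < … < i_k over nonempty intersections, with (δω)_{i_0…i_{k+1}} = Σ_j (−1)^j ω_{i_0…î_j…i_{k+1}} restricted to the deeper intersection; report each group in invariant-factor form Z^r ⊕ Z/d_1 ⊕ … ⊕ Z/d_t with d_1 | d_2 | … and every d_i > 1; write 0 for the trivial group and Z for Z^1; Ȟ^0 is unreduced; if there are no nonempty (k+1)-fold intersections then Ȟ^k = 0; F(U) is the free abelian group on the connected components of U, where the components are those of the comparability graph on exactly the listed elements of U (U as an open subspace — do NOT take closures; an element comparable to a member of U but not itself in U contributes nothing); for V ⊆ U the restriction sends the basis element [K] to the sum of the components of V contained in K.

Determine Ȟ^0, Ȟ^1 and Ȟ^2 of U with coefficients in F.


Ȟ^0 = Z; Ȟ^1 = Z^2; Ȟ^2 = 0

cover nerve:
  U1={{p2},{p3},{p1,p2},{p1,p3},{p2,p3},{p2,p5},{p2,p6},{p3,p6},{p1,p2,p5},{p2,p5,p6}} U2={{p1},{p2},{p6},{p1,p2},{p1,p3},{p1,p4},{p1,p5},{p1,p6},{p2,p3},{p2,p5},{p2,p6},{p3,p6},{p4,p6},{p5,p6},{p1,p2,p5},{p1,p4,p6},{p2,p5,p6},{p4,p5,p6}} U3={{p4},{p5},{p6},{p1,p4},{p1,p5},{p1,p6},{p2,p5},{p2,p6},{p3,p6},{p4,p5},{p4,p6},{p5,p6},{p1,p2,p5},{p1,p4,p6},{p2,p5,p6},{p4,p5,p6}} U4={{p3},{p1,p3},{p2,p3},{p3,p6}} U5={{p2},{p1,p2},{p2,p3},{p2,p5},{p2,p6},{p1,p2,p5},{p2,p5,p6}}
  U12={{p2},{p1,p2},{p1,p3},{p2,p3},{p2,p5},{p2,p6},{p3,p6},{p1,p2,p5},{p2,p5,p6}} U13={{p2,p5},{p2,p6},{p3,p6},{p1,p2,p5},{p2,p5,p6}} U14={{p3},{p1,p3},{p2,p3},{p3,p6}} U15={{p2},{p1,p2},{p2,p3},{p2,p5},{p2,p6},{p1,p2,p5},{p2,p5,p6}} U23={{p6},{p1,p4},{p1,p5},{p1,p6},{p2,p5},{p2,p6},{p3,p6},{p4,p6},{p5,p6},{p1,p2,p5},{p1,p4,p6},{p2,p5,p6},{p4,p5,p6}} U24={{p1,p3},{p2,p3},{p3,p6}} U25={{p2},{p1,p2},{p2,p3},{p2,p5},{p2,p6},{p1,p2,p5},{p2,p5,p6}} U34={{p3,p6}} U35={{p2,p5},{p2,p6},{p1,p2,p5},{p2,p5,p6}} U45={{p2,p3}}
  U123={{p2,p5},{p2,p6},{p3,p6},{p1,p2,p5},{p2,p5,p6}} U124={{p1,p3},{p2,p3},{p3,p6}} U125={{p2},{p1,p2},{p2,p3},{p2,p5},{p2,p6},{p1,p2,p5},{p2,p5,p6}} U134={{p3,p6}} U135={{p2,p5},{p2,p6},{p1,p2,p5},{p2,p5,p6}} U145={{p2,p3}} U234={{p3,p6}} U235={{p2,p5},{p2,p6},{p1,p2,p5},{p2,p5,p6}} U245={{p2,p3}}
  U1234={{p3,p6}} U1235={{p2,p5},{p2,p6},{p1,p2,p5},{p2,p5,p6}} U1245={{p2,p3}}
components per intersection:
  U1: {{p2},{p3},{p1,p2},{p1,p3},{p2,p3},{p2,p5},{p2,p6},{p3,p6},{p1,p2,p5},{p2,p5,p6}}
  U2: {{p1},{p2},{p6},{p1,p2},{p1,p3},{p1,p4},{p1,p5},{p1,p6},{p2,p3},{p2,p5},{p2,p6},{p3,p6},{p4,p6},{p5,p6},{p1,p2,p5},{p1,p4,p6},{p2,p5,p6},{p4,p5,p6}}
  U3: {{p4},{p5},{p6},{p1,p4},{p1,p5},{p1,p6},{p2,p5},{p2,p6},{p3,p6},{p4,p5},{p4,p6},{p5,p6},{p1,p2,p5},{p1,p4,p6},{p2,p5,p6},{p4,p5,p6}}
  U4: {{p3},{p1,p3},{p2,p3},{p3,p6}}
  U5: {{p2},{p1,p2},{p2,p3},{p2,p5},{p2,p6},{p1,p2,p5},{p2,p5,p6}}
  U12: {{p2},{p1,p2},{p2,p3},{p2,p5},{p2,p6},{p1,p2,p5},{p2,p5,p6}} {{p1,p3}} {{p3,p6}}
  U13: {{p2,p5},{p2,p6},{p1,p2,p5},{p2,p5,p6}} {{p3,p6}}
  U14: {{p3},{p1,p3},{p2,p3},{p3,p6}}
  U15: {{p2},{p1,p2},{p2,p3},{p2,p5},{p2,p6},{p1,p2,p5},{p2,p5,p6}}
  U23: {{p6},{p1,p4},{p1,p5},{p1,p6},{p2,p5},{p2,p6},{p3,p6},{p4,p6},{p5,p6},{p1,p2,p5},{p1,p4,p6},{p2,p5,p6},{p4,p5,p6}}
  U24: {{p1,p3}} {{p2,p3}} {{p3,p6}}
  U25: {{p2},{p1,p2},{p2,p3},{p2,p5},{p2,p6},{p1,p2,p5},{p2,p5,p6}}
  U34: {{p3,p6}}
  U35: {{p2,p5},{p2,p6},{p1,p2,p5},{p2,p5,p6}}
  U45: {{p2,p3}}
  U123: {{p2,p5},{p2,p6},{p1,p2,p5},{p2,p5,p6}} {{p3,p6}}
  U124: {{p1,p3}} {{p2,p3}} {{p3,p6}}
  U125: {{p2},{p1,p2},{p2,p3},{p2,p5},{p2,p6},{p1,p2,p5},{p2,p5,p6}}
  U134: {{p3,p6}}
  U135: {{p2,p5},{p2,p6},{p1,p2,p5},{p2,p5,p6}}
  U145: {{p2,p3}}
  U234: {{p3,p6}}
  U235: {{p2,p5},{p2,p6},{p1,p2,p5},{p2,p5,p6}}
  U245: {{p2,p3}}
  U1234: {{p3,p6}}
  U1235: {{p2,p5},{p2,p6},{p1,p2,p5},{p2,p5,p6}}
  U1245: {{p2,p3}}
C dims 5,15,12,3; δ0: rk 4, SNF 1^4; δ1: rk 9, SNF 1^9; δ2: rk 3, SNF 1^3
Ȟ^0: (5−4)−0=1 ⇒ Z
Ȟ^1: (15−9)−4=2 ⇒ Z^2
Ȟ^2: (12−3)−9=0 ⇒ 0
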